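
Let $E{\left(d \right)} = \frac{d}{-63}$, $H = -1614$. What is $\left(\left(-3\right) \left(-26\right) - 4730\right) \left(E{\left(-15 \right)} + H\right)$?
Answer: $\frac{157651628}{21} \approx 7.5072 \cdot 10^{6}$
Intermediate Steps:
$E{\left(d \right)} = - \frac{d}{63}$ ($E{\left(d \right)} = d \left(- \frac{1}{63}\right) = - \frac{d}{63}$)
$\left(\left(-3\right) \left(-26\right) - 4730\right) \left(E{\left(-15 \right)} + H\right) = \left(\left(-3\right) \left(-26\right) - 4730\right) \left(\left(- \frac{1}{63}\right) \left(-15\right) - 1614\right) = \left(78 - 4730\right) \left(\frac{5}{21} - 1614\right) = \left(-4652\right) \left(- \frac{33889}{21}\right) = \frac{157651628}{21}$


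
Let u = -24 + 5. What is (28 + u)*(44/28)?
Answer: 99/7 ≈ 14.143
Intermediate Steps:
u = -19
(28 + u)*(44/28) = (28 - 19)*(44/28) = 9*(44*(1/28)) = 9*(11/7) = 99/7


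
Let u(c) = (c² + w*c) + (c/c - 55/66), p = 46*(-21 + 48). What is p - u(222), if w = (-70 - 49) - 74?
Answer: -31177/6 ≈ -5196.2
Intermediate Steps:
w = -193 (w = -119 - 74 = -193)
p = 1242 (p = 46*27 = 1242)
u(c) = ⅙ + c² - 193*c (u(c) = (c² - 193*c) + (c/c - 55/66) = (c² - 193*c) + (1 - 55*1/66) = (c² - 193*c) + (1 - ⅚) = (c² - 193*c) + ⅙ = ⅙ + c² - 193*c)
p - u(222) = 1242 - (⅙ + 222² - 193*222) = 1242 - (⅙ + 49284 - 42846) = 1242 - 1*38629/6 = 1242 - 38629/6 = -31177/6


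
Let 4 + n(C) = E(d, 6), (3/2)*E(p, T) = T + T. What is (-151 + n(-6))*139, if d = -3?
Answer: -20433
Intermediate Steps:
E(p, T) = 4*T/3 (E(p, T) = 2*(T + T)/3 = 2*(2*T)/3 = 4*T/3)
n(C) = 4 (n(C) = -4 + (4/3)*6 = -4 + 8 = 4)
(-151 + n(-6))*139 = (-151 + 4)*139 = -147*139 = -20433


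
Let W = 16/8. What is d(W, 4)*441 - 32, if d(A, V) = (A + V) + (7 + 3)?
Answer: 7024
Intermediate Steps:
W = 2 (W = 16*(1/8) = 2)
d(A, V) = 10 + A + V (d(A, V) = (A + V) + 10 = 10 + A + V)
d(W, 4)*441 - 32 = (10 + 2 + 4)*441 - 32 = 16*441 - 32 = 7056 - 32 = 7024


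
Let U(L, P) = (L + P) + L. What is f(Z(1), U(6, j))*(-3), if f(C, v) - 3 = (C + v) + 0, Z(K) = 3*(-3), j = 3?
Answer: -27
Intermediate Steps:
U(L, P) = P + 2*L
Z(K) = -9
f(C, v) = 3 + C + v (f(C, v) = 3 + ((C + v) + 0) = 3 + (C + v) = 3 + C + v)
f(Z(1), U(6, j))*(-3) = (3 - 9 + (3 + 2*6))*(-3) = (3 - 9 + (3 + 12))*(-3) = (3 - 9 + 15)*(-3) = 9*(-3) = -27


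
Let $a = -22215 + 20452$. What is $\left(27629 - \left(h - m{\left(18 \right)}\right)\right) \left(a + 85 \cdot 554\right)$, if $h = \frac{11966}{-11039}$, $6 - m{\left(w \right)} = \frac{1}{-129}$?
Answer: $\frac{594609427065842}{474677} \approx 1.2527 \cdot 10^{9}$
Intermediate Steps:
$m{\left(w \right)} = \frac{775}{129}$ ($m{\left(w \right)} = 6 - \frac{1}{-129} = 6 - - \frac{1}{129} = 6 + \frac{1}{129} = \frac{775}{129}$)
$h = - \frac{11966}{11039}$ ($h = 11966 \left(- \frac{1}{11039}\right) = - \frac{11966}{11039} \approx -1.084$)
$a = -1763$
$\left(27629 - \left(h - m{\left(18 \right)}\right)\right) \left(a + 85 \cdot 554\right) = \left(27629 + \left(\frac{775}{129} - - \frac{11966}{11039}\right)\right) \left(-1763 + 85 \cdot 554\right) = \left(27629 + \left(\frac{775}{129} + \frac{11966}{11039}\right)\right) \left(-1763 + 47090\right) = \left(27629 + \frac{10098839}{1424031}\right) 45327 = \frac{39354651338}{1424031} \cdot 45327 = \frac{594609427065842}{474677}$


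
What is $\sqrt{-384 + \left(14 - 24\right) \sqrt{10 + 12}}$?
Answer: $\sqrt{-384 - 10 \sqrt{22}} \approx 20.758 i$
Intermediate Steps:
$\sqrt{-384 + \left(14 - 24\right) \sqrt{10 + 12}} = \sqrt{-384 - 10 \sqrt{22}}$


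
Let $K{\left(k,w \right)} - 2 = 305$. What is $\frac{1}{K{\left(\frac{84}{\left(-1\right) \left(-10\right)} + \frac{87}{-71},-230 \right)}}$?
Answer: $\frac{1}{307} \approx 0.0032573$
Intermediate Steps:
$K{\left(k,w \right)} = 307$ ($K{\left(k,w \right)} = 2 + 305 = 307$)
$\frac{1}{K{\left(\frac{84}{\left(-1\right) \left(-10\right)} + \frac{87}{-71},-230 \right)}} = \frac{1}{307}$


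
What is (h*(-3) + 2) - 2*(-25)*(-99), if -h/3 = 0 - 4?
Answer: -4984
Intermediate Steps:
h = 12 (h = -3*(0 - 4) = -3*(-4) = 12)
(h*(-3) + 2) - 2*(-25)*(-99) = (12*(-3) + 2) - 2*(-25)*(-99) = (-36 + 2) + 50*(-99) = -34 - 4950 = -4984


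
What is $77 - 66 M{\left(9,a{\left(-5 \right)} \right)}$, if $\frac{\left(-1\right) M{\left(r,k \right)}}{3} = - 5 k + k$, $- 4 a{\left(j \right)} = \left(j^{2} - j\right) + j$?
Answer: $5027$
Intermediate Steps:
$a{\left(j \right)} = - \frac{j^{2}}{4}$ ($a{\left(j \right)} = - \frac{\left(j^{2} - j\right) + j}{4} = - \frac{j^{2}}{4}$)
$M{\left(r,k \right)} = 12 k$ ($M{\left(r,k \right)} = - 3 \left(- 5 k + k\right) = - 3 \left(- 4 k\right) = 12 k$)
$77 - 66 M{\left(9,a{\left(-5 \right)} \right)} = 77 - 66 \cdot 12 \left(- \frac{\left(-5\right)^{2}}{4}\right) = 77 - 66 \cdot 12 \left(\left(- \frac{1}{4}\right) 25\right) = 77 - 66 \cdot 12 \left(- \frac{25}{4}\right) = 77 - -4950 = 77 + 4950 = 5027$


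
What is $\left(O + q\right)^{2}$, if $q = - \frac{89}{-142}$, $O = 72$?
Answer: $\frac{106357969}{20164} \approx 5274.6$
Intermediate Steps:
$q = \frac{89}{142}$ ($q = \left(-89\right) \left(- \frac{1}{142}\right) = \frac{89}{142} \approx 0.62676$)
$\left(O + q\right)^{2} = \left(72 + \frac{89}{142}\right)^{2} = \left(\frac{10313}{142}\right)^{2} = \frac{106357969}{20164}$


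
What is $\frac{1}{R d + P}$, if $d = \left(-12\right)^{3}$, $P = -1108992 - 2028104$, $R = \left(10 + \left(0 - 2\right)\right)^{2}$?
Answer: $- \frac{1}{3247688} \approx -3.0791 \cdot 10^{-7}$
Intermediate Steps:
$R = 64$ ($R = \left(10 - 2\right)^{2} = 8^{2} = 64$)
$P = -3137096$ ($P = -1108992 - 2028104 = -3137096$)
$d = -1728$
$\frac{1}{R d + P} = \frac{1}{64 \left(-1728\right) - 3137096} = \frac{1}{-110592 - 3137096} = \frac{1}{-3247688} = - \frac{1}{3247688}$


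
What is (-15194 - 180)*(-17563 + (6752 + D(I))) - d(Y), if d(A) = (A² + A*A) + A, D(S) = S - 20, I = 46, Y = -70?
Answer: 165798860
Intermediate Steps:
D(S) = -20 + S
d(A) = A + 2*A² (d(A) = (A² + A²) + A = 2*A² + A = A + 2*A²)
(-15194 - 180)*(-17563 + (6752 + D(I))) - d(Y) = (-15194 - 180)*(-17563 + (6752 + (-20 + 46))) - (-70)*(1 + 2*(-70)) = -15374*(-17563 + (6752 + 26)) - (-70)*(1 - 140) = -15374*(-17563 + 6778) - (-70)*(-139) = -15374*(-10785) - 1*9730 = 165808590 - 9730 = 165798860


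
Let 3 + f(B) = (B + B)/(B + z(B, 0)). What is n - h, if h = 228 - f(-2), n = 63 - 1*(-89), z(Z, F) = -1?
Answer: -233/3 ≈ -77.667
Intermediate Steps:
f(B) = -3 + 2*B/(-1 + B) (f(B) = -3 + (B + B)/(B - 1) = -3 + (2*B)/(-1 + B) = -3 + 2*B/(-1 + B))
n = 152 (n = 63 + 89 = 152)
h = 689/3 (h = 228 - (3 - 1*(-2))/(-1 - 2) = 228 - (3 + 2)/(-3) = 228 - (-1)*5/3 = 228 - 1*(-5/3) = 228 + 5/3 = 689/3 ≈ 229.67)
n - h = 152 - 1*689/3 = 152 - 689/3 = -233/3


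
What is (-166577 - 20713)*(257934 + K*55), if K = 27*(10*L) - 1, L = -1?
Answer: -45516901410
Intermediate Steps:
K = -271 (K = 27*(10*(-1)) - 1 = 27*(-10) - 1 = -270 - 1 = -271)
(-166577 - 20713)*(257934 + K*55) = (-166577 - 20713)*(257934 - 271*55) = -187290*(257934 - 14905) = -187290*243029 = -45516901410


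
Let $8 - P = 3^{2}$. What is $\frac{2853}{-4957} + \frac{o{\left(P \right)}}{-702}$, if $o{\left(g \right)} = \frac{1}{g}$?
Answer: $- \frac{1997849}{3479814} \approx -0.57413$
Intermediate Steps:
$P = -1$ ($P = 8 - 3^{2} = 8 - 9 = -1$)
$\frac{2853}{-4957} + \frac{o{\left(P \right)}}{-702} = \frac{2853}{-4957} + \frac{1}{\left(-1\right) \left(-702\right)} = 2853 \left(- \frac{1}{4957}\right) - - \frac{1}{702} = - \frac{2853}{4957} + \frac{1}{702} = - \frac{1997849}{3479814}$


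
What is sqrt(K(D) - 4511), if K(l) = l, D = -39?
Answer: 5*I*sqrt(182) ≈ 67.454*I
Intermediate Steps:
sqrt(K(D) - 4511) = sqrt(-39 - 4511) = sqrt(-4550) = 5*I*sqrt(182)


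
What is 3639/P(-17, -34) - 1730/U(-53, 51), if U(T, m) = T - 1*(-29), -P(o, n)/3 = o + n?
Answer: 6519/68 ≈ 95.868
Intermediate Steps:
P(o, n) = -3*n - 3*o (P(o, n) = -3*(o + n) = -3*(n + o) = -3*n - 3*o)
U(T, m) = 29 + T (U(T, m) = T + 29 = 29 + T)
3639/P(-17, -34) - 1730/U(-53, 51) = 3639/(-3*(-34) - 3*(-17)) - 1730/(29 - 53) = 3639/(102 + 51) - 1730/(-24) = 3639/153 - 1730*(-1/24) = 3639*(1/153) + 865/12 = 1213/51 + 865/12 = 6519/68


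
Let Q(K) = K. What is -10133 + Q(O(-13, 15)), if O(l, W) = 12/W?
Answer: -50661/5 ≈ -10132.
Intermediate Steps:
-10133 + Q(O(-13, 15)) = -10133 + 12/15 = -10133 + 12*(1/15) = -10133 + ⅘ = -50661/5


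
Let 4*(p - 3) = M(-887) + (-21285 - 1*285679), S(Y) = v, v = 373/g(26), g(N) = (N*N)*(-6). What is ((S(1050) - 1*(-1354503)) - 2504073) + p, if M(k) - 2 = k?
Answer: -4974803011/4056 ≈ -1.2265e+6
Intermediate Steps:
g(N) = -6*N² (g(N) = N²*(-6) = -6*N²)
M(k) = 2 + k
v = -373/4056 (v = 373/((-6*26²)) = 373/((-6*676)) = 373/(-4056) = 373*(-1/4056) = -373/4056 ≈ -0.091963)
S(Y) = -373/4056
p = -307837/4 (p = 3 + ((2 - 887) + (-21285 - 1*285679))/4 = 3 + (-885 + (-21285 - 285679))/4 = 3 + (-885 - 306964)/4 = 3 + (¼)*(-307849) = 3 - 307849/4 = -307837/4 ≈ -76959.)
((S(1050) - 1*(-1354503)) - 2504073) + p = ((-373/4056 - 1*(-1354503)) - 2504073) - 307837/4 = ((-373/4056 + 1354503) - 2504073) - 307837/4 = (5493863795/4056 - 2504073) - 307837/4 = -4662656293/4056 - 307837/4 = -4974803011/4056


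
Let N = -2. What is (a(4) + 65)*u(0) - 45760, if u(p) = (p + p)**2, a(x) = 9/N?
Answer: -45760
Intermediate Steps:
a(x) = -9/2 (a(x) = 9/(-2) = 9*(-1/2) = -9/2)
u(p) = 4*p**2 (u(p) = (2*p)**2 = 4*p**2)
(a(4) + 65)*u(0) - 45760 = (-9/2 + 65)*(4*0**2) - 45760 = 121*(4*0)/2 - 45760 = (121/2)*0 - 45760 = 0 - 45760 = -45760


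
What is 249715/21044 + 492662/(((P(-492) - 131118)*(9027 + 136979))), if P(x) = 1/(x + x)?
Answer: 2352024352722657409/198210391129729916 ≈ 11.866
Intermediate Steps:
P(x) = 1/(2*x)
249715/21044 + 492662/(((P(-492) - 131118)*(9027 + 136979))) = 249715/21044 + 492662/((((1/2)/(-492) - 131118)*(9027 + 136979))) = 249715*(1/21044) + 492662/((((1/2)*(-1/492) - 131118)*146006)) = 249715/21044 + 492662/(((-1/984 - 131118)*146006)) = 249715/21044 + 492662/((-129020113/984*146006)) = 249715/21044 + 492662/(-9418855309339/492) = 249715/21044 + 492662*(-492/9418855309339) = 249715/21044 - 242389704/9418855309339 = 2352024352722657409/198210391129729916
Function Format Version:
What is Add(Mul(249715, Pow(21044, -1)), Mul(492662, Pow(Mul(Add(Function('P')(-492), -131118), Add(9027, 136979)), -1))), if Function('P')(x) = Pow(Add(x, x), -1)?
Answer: Rational(2352024352722657409, 198210391129729916) ≈ 11.866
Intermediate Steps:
Function('P')(x) = Mul(Rational(1, 2), Pow(x, -1)) (Function('P')(x) = Pow(Mul(2, x), -1) = Mul(Rational(1, 2), Pow(x, -1)))
Add(Mul(249715, Pow(21044, -1)), Mul(492662, Pow(Mul(Add(Function('P')(-492), -131118), Add(9027, 136979)), -1))) = Add(Mul(249715, Pow(21044, -1)), Mul(492662, Pow(Mul(Add(Mul(Rational(1, 2), Pow(-492, -1)), -131118), Add(9027, 136979)), -1))) = Add(Mul(249715, Rational(1, 21044)), Mul(492662, Pow(Mul(Add(Mul(Rational(1, 2), Rational(-1, 492)), -131118), 146006), -1))) = Add(Rational(249715, 21044), Mul(492662, Pow(Mul(Add(Rational(-1, 984), -131118), 146006), -1))) = Add(Rational(249715, 21044), Mul(492662, Pow(Mul(Rational(-129020113, 984), 146006), -1))) = Add(Rational(249715, 21044), Mul(492662, Pow(Rational(-9418855309339, 492), -1))) = Add(Rational(249715, 21044), Mul(492662, Rational(-492, 9418855309339))) = Add(Rational(249715, 21044), Rational(-242389704, 9418855309339)) = Rational(2352024352722657409, 198210391129729916)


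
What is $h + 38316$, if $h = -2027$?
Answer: $36289$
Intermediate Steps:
$h + 38316 = -2027 + 38316 = 36289$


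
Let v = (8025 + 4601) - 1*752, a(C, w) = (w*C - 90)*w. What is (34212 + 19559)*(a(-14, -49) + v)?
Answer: -931851430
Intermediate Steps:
a(C, w) = w*(-90 + C*w) (a(C, w) = (C*w - 90)*w = (-90 + C*w)*w = w*(-90 + C*w))
v = 11874 (v = 12626 - 752 = 11874)
(34212 + 19559)*(a(-14, -49) + v) = (34212 + 19559)*(-49*(-90 - 14*(-49)) + 11874) = 53771*(-49*(-90 + 686) + 11874) = 53771*(-49*596 + 11874) = 53771*(-29204 + 11874) = 53771*(-17330) = -931851430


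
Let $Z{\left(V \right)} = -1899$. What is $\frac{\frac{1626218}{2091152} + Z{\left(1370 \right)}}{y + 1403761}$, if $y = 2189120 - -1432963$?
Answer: $- \frac{1984735715}{5254901866144} \approx -0.00037769$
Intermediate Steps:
$y = 3622083$ ($y = 2189120 + 1432963 = 3622083$)
$\frac{\frac{1626218}{2091152} + Z{\left(1370 \right)}}{y + 1403761} = \frac{\frac{1626218}{2091152} - 1899}{3622083 + 1403761} = \frac{1626218 \cdot \frac{1}{2091152} - 1899}{5025844} = \left(\frac{813109}{1045576} - 1899\right) \frac{1}{5025844} = \left(- \frac{1984735715}{1045576}\right) \frac{1}{5025844} = - \frac{1984735715}{5254901866144}$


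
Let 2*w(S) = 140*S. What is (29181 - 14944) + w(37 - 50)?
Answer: 13327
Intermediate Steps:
w(S) = 70*S (w(S) = (140*S)/2 = 70*S)
(29181 - 14944) + w(37 - 50) = (29181 - 14944) + 70*(37 - 50) = 14237 + 70*(-13) = 14237 - 910 = 13327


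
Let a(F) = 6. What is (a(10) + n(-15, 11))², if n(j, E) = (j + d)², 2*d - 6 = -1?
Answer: 421201/16 ≈ 26325.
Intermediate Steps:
d = 5/2 (d = 3 + (½)*(-1) = 3 - ½ = 5/2 ≈ 2.5000)
n(j, E) = (5/2 + j)² (n(j, E) = (j + 5/2)² = (5/2 + j)²)
(a(10) + n(-15, 11))² = (6 + (5 + 2*(-15))²/4)² = (6 + (5 - 30)²/4)² = (6 + (¼)*(-25)²)² = (6 + (¼)*625)² = (6 + 625/4)² = (649/4)² = 421201/16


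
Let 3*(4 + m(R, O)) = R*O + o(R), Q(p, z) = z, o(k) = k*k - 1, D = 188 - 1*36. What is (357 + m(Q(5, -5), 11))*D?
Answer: 156256/3 ≈ 52085.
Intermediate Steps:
D = 152 (D = 188 - 36 = 152)
o(k) = -1 + k**2 (o(k) = k**2 - 1 = -1 + k**2)
m(R, O) = -13/3 + R**2/3 + O*R/3 (m(R, O) = -4 + (R*O + (-1 + R**2))/3 = -4 + (O*R + (-1 + R**2))/3 = -4 + (-1 + R**2 + O*R)/3 = -4 + (-1/3 + R**2/3 + O*R/3) = -13/3 + R**2/3 + O*R/3)
(357 + m(Q(5, -5), 11))*D = (357 + (-13/3 + (1/3)*(-5)**2 + (1/3)*11*(-5)))*152 = (357 + (-13/3 + (1/3)*25 - 55/3))*152 = (357 + (-13/3 + 25/3 - 55/3))*152 = (357 - 43/3)*152 = (1028/3)*152 = 156256/3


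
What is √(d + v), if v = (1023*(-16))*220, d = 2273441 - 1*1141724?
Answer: I*√2469243 ≈ 1571.4*I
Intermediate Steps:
d = 1131717 (d = 2273441 - 1141724 = 1131717)
v = -3600960 (v = -16368*220 = -3600960)
√(d + v) = √(1131717 - 3600960) = √(-2469243) = I*√2469243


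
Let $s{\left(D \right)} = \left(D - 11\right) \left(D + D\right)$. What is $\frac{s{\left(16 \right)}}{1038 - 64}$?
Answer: $\frac{80}{487} \approx 0.16427$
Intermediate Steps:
$s{\left(D \right)} = 2 D \left(-11 + D\right)$ ($s{\left(D \right)} = \left(-11 + D\right) 2 D = 2 D \left(-11 + D\right)$)
$\frac{s{\left(16 \right)}}{1038 - 64} = \frac{2 \cdot 16 \left(-11 + 16\right)}{1038 - 64} = \frac{2 \cdot 16 \cdot 5}{1038 - 64} = \frac{1}{974} \cdot 160 = \frac{80}{487}$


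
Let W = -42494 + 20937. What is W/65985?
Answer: -21557/65985 ≈ -0.32670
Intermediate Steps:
W = -21557
W/65985 = -21557/65985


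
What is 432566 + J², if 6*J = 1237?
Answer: 17102545/36 ≈ 4.7507e+5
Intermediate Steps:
J = 1237/6 (J = (⅙)*1237 = 1237/6 ≈ 206.17)
432566 + J² = 432566 + (1237/6)² = 432566 + 1530169/36 = 17102545/36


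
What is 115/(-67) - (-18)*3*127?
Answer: 459371/67 ≈ 6856.3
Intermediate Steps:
115/(-67) - (-18)*3*127 = 115*(-1/67) - 6*(-9)*127 = -115/67 + 54*127 = -115/67 + 6858 = 459371/67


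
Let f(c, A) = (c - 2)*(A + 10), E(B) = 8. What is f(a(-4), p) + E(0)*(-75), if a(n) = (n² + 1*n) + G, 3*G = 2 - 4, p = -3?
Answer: -1604/3 ≈ -534.67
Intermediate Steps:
G = -⅔ (G = (2 - 4)/3 = (⅓)*(-2) = -⅔ ≈ -0.66667)
a(n) = -⅔ + n + n² (a(n) = (n² + 1*n) - ⅔ = (n² + n) - ⅔ = (n + n²) - ⅔ = -⅔ + n + n²)
f(c, A) = (-2 + c)*(10 + A)
f(a(-4), p) + E(0)*(-75) = (-20 - 2*(-3) + 10*(-⅔ - 4 + (-4)²) - 3*(-⅔ - 4 + (-4)²)) + 8*(-75) = (-20 + 6 + 10*(-⅔ - 4 + 16) - 3*(-⅔ - 4 + 16)) - 600 = (-20 + 6 + 10*(34/3) - 3*34/3) - 600 = (-20 + 6 + 340/3 - 34) - 600 = 196/3 - 600 = -1604/3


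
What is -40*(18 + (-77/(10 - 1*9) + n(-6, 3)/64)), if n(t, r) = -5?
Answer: 18905/8 ≈ 2363.1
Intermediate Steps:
-40*(18 + (-77/(10 - 1*9) + n(-6, 3)/64)) = -40*(18 + (-77/(10 - 1*9) - 5/64)) = -40*(18 + (-77/(10 - 9) - 5*1/64)) = -40*(18 + (-77/1 - 5/64)) = -40*(18 + (-77*1 - 5/64)) = -40*(18 + (-77 - 5/64)) = -40*(18 - 4933/64) = -40*(-3781/64) = 18905/8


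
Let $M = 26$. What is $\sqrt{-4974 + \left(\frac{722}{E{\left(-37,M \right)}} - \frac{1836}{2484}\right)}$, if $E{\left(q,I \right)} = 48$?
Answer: $\frac{i \sqrt{377809914}}{276} \approx 70.425 i$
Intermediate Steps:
$\sqrt{-4974 + \left(\frac{722}{E{\left(-37,M \right)}} - \frac{1836}{2484}\right)} = \sqrt{-4974 + \left(\frac{722}{48} - \frac{1836}{2484}\right)} = \sqrt{-4974 + \left(722 \cdot \frac{1}{48} - \frac{17}{23}\right)} = \sqrt{-4974 + \left(\frac{361}{24} - \frac{17}{23}\right)} = \sqrt{-4974 + \frac{7895}{552}} = \sqrt{- \frac{2737753}{552}} = \frac{i \sqrt{377809914}}{276}$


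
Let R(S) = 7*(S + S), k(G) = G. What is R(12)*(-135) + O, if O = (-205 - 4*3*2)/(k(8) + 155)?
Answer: -3697069/163 ≈ -22681.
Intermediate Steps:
R(S) = 14*S (R(S) = 7*(2*S) = 14*S)
O = -229/163 (O = (-205 - 4*3*2)/(8 + 155) = (-205 - 12*2)/163 = (-205 - 1*24)*(1/163) = (-205 - 24)*(1/163) = -229*1/163 = -229/163 ≈ -1.4049)
R(12)*(-135) + O = (14*12)*(-135) - 229/163 = 168*(-135) - 229/163 = -22680 - 229/163 = -3697069/163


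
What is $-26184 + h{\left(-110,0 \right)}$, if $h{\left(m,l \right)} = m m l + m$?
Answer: $-26294$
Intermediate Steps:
$h{\left(m,l \right)} = m + l m^{2}$ ($h{\left(m,l \right)} = m^{2} l + m = l m^{2} + m = m + l m^{2}$)
$-26184 + h{\left(-110,0 \right)} = -26184 - 110 \left(1 + 0 \left(-110\right)\right) = -26184 - 110 \left(1 + 0\right) = -26184 - 110 = -26294$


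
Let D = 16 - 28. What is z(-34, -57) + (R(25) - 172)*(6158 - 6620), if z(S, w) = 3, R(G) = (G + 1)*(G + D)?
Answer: -76689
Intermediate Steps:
D = -12
R(G) = (1 + G)*(-12 + G) (R(G) = (G + 1)*(G - 12) = (1 + G)*(-12 + G))
z(-34, -57) + (R(25) - 172)*(6158 - 6620) = 3 + ((-12 + 25² - 11*25) - 172)*(6158 - 6620) = 3 + ((-12 + 625 - 275) - 172)*(-462) = 3 + (338 - 172)*(-462) = 3 + 166*(-462) = 3 - 76692 = -76689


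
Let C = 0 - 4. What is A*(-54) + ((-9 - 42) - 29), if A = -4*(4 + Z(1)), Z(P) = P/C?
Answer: 730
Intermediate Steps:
C = -4
Z(P) = -P/4 (Z(P) = P/(-4) = P*(-¼) = -P/4)
A = -15 (A = -4*(4 - ¼*1) = -4*(4 - ¼) = -4*15/4 = -15)
A*(-54) + ((-9 - 42) - 29) = -15*(-54) + ((-9 - 42) - 29) = 810 + (-51 - 29) = 810 - 80 = 730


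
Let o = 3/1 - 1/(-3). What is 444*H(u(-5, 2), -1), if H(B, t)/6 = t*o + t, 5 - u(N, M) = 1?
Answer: -11544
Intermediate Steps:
u(N, M) = 4 (u(N, M) = 5 - 1*1 = 5 - 1 = 4)
o = 10/3 (o = 3*1 - 1*(-⅓) = 3 + ⅓ = 10/3 ≈ 3.3333)
H(B, t) = 26*t (H(B, t) = 6*(t*(10/3) + t) = 6*(10*t/3 + t) = 6*(13*t/3) = 26*t)
444*H(u(-5, 2), -1) = 444*(26*(-1)) = 444*(-26) = -11544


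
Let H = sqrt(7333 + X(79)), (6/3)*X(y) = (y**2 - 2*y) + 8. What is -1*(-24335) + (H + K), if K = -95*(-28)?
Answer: 26995 + sqrt(41514)/2 ≈ 27097.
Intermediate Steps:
X(y) = 4 + y**2/2 - y (X(y) = ((y**2 - 2*y) + 8)/2 = (8 + y**2 - 2*y)/2 = 4 + y**2/2 - y)
H = sqrt(41514)/2 (H = sqrt(7333 + (4 + (1/2)*79**2 - 1*79)) = sqrt(7333 + (4 + (1/2)*6241 - 79)) = sqrt(7333 + (4 + 6241/2 - 79)) = sqrt(7333 + 6091/2) = sqrt(20757/2) = sqrt(41514)/2 ≈ 101.87)
K = 2660
-1*(-24335) + (H + K) = -1*(-24335) + (sqrt(41514)/2 + 2660) = 24335 + (2660 + sqrt(41514)/2) = 26995 + sqrt(41514)/2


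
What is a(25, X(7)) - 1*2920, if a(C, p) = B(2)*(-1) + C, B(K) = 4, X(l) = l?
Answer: -2899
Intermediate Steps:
a(C, p) = -4 + C (a(C, p) = 4*(-1) + C = -4 + C)
a(25, X(7)) - 1*2920 = (-4 + 25) - 1*2920 = 21 - 2920 = -2899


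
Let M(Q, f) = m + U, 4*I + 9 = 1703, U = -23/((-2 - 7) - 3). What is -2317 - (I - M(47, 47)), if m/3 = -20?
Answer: -33583/12 ≈ -2798.6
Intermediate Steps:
m = -60 (m = 3*(-20) = -60)
U = 23/12 (U = -23/(-9 - 3) = -23/(-12) = -23*(-1/12) = 23/12 ≈ 1.9167)
I = 847/2 (I = -9/4 + (1/4)*1703 = -9/4 + 1703/4 = 847/2 ≈ 423.50)
M(Q, f) = -697/12 (M(Q, f) = -60 + 23/12 = -697/12)
-2317 - (I - M(47, 47)) = -2317 - (847/2 - 1*(-697/12)) = -2317 - (847/2 + 697/12) = -2317 - 1*5779/12 = -2317 - 5779/12 = -33583/12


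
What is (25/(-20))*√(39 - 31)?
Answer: -5*√2/2 ≈ -3.5355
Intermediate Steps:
(25/(-20))*√(39 - 31) = (25*(-1/20))*√8 = -5*√2/2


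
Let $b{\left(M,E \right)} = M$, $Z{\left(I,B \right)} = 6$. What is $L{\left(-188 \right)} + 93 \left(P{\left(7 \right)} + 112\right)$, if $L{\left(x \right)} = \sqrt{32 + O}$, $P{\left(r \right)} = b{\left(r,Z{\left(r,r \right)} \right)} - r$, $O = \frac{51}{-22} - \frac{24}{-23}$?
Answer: $10416 + \frac{\sqrt{7866782}}{506} \approx 10422.0$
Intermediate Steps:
$O = - \frac{645}{506}$ ($O = 51 \left(- \frac{1}{22}\right) - - \frac{24}{23} = - \frac{51}{22} + \frac{24}{23} = - \frac{645}{506} \approx -1.2747$)
$P{\left(r \right)} = 0$ ($P{\left(r \right)} = r - r = 0$)
$L{\left(x \right)} = \frac{\sqrt{7866782}}{506}$ ($L{\left(x \right)} = \sqrt{32 - \frac{645}{506}} = \sqrt{\frac{15547}{506}} = \frac{\sqrt{7866782}}{506}$)
$L{\left(-188 \right)} + 93 \left(P{\left(7 \right)} + 112\right) = \frac{\sqrt{7866782}}{506} + 93 \left(0 + 112\right) = \frac{\sqrt{7866782}}{506} + 93 \cdot 112 = \frac{\sqrt{7866782}}{506} + 10416 = 10416 + \frac{\sqrt{7866782}}{506}$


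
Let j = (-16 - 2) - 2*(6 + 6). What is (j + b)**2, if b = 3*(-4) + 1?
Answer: 2809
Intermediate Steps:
b = -11 (b = -12 + 1 = -11)
j = -42 (j = -18 - 2*12 = -18 - 24 = -42)
(j + b)**2 = (-42 - 11)**2 = (-53)**2 = 2809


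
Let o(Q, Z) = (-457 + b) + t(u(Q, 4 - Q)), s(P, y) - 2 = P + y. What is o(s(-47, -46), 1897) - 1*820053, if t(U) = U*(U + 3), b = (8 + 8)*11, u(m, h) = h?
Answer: -811024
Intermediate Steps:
b = 176 (b = 16*11 = 176)
t(U) = U*(3 + U)
s(P, y) = 2 + P + y (s(P, y) = 2 + (P + y) = 2 + P + y)
o(Q, Z) = -281 + (4 - Q)*(7 - Q) (o(Q, Z) = (-457 + 176) + (4 - Q)*(3 + (4 - Q)) = -281 + (4 - Q)*(7 - Q))
o(s(-47, -46), 1897) - 1*820053 = (-281 + (-7 + (2 - 47 - 46))*(-4 + (2 - 47 - 46))) - 1*820053 = (-281 + (-7 - 91)*(-4 - 91)) - 820053 = (-281 - 98*(-95)) - 820053 = (-281 + 9310) - 820053 = 9029 - 820053 = -811024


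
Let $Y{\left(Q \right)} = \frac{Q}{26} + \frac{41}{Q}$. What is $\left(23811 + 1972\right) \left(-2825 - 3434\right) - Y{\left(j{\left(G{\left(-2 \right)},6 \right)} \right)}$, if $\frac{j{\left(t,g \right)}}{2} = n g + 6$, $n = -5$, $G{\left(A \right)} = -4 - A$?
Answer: $- \frac{100698495643}{624} \approx -1.6138 \cdot 10^{8}$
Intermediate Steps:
$j{\left(t,g \right)} = 12 - 10 g$ ($j{\left(t,g \right)} = 2 \left(- 5 g + 6\right) = 2 \left(6 - 5 g\right) = 12 - 10 g$)
$Y{\left(Q \right)} = \frac{41}{Q} + \frac{Q}{26}$ ($Y{\left(Q \right)} = Q \frac{1}{26} + \frac{41}{Q} = \frac{Q}{26} + \frac{41}{Q} = \frac{41}{Q} + \frac{Q}{26}$)
$\left(23811 + 1972\right) \left(-2825 - 3434\right) - Y{\left(j{\left(G{\left(-2 \right)},6 \right)} \right)} = \left(23811 + 1972\right) \left(-2825 - 3434\right) - \left(\frac{41}{12 - 60} + \frac{12 - 60}{26}\right) = 25783 \left(-6259\right) - \left(\frac{41}{12 - 60} + \frac{12 - 60}{26}\right) = -161375797 - \left(\frac{41}{-48} + \frac{1}{26} \left(-48\right)\right) = -161375797 - \left(41 \left(- \frac{1}{48}\right) - \frac{24}{13}\right) = -161375797 - \left(- \frac{41}{48} - \frac{24}{13}\right) = -161375797 - - \frac{1685}{624} = -161375797 + \frac{1685}{624} = - \frac{100698495643}{624}$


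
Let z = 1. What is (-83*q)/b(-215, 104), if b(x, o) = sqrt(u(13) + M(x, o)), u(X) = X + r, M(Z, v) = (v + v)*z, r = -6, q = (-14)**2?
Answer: -16268*sqrt(215)/215 ≈ -1109.5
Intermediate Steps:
q = 196
M(Z, v) = 2*v (M(Z, v) = (v + v)*1 = (2*v)*1 = 2*v)
u(X) = -6 + X (u(X) = X - 6 = -6 + X)
b(x, o) = sqrt(7 + 2*o) (b(x, o) = sqrt((-6 + 13) + 2*o) = sqrt(7 + 2*o))
(-83*q)/b(-215, 104) = (-83*196)/(sqrt(7 + 2*104)) = -16268/sqrt(7 + 208) = -16268*sqrt(215)/215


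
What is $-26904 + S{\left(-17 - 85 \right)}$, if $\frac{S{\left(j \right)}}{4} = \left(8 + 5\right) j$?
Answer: $-32208$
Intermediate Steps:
$S{\left(j \right)} = 52 j$ ($S{\left(j \right)} = 4 \left(8 + 5\right) j = 4 \cdot 13 j = 52 j$)
$-26904 + S{\left(-17 - 85 \right)} = -26904 + 52 \left(-17 - 85\right) = -26904 + 52 \left(-102\right) = -26904 - 5304 = -32208$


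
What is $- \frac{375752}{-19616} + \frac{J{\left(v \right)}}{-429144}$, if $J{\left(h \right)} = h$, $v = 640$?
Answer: $\frac{2519361907}{131532636} \approx 19.154$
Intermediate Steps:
$- \frac{375752}{-19616} + \frac{J{\left(v \right)}}{-429144} = - \frac{375752}{-19616} + \frac{640}{-429144} = \left(-375752\right) \left(- \frac{1}{19616}\right) + 640 \left(- \frac{1}{429144}\right) = \frac{46969}{2452} - \frac{80}{53643} = \frac{2519361907}{131532636}$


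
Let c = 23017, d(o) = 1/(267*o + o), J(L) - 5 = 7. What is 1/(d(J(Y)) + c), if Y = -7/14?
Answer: 3216/74022673 ≈ 4.3446e-5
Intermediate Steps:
Y = -1/2 (Y = -7*1/14 = -1/2 ≈ -0.50000)
J(L) = 12 (J(L) = 5 + 7 = 12)
d(o) = 1/(268*o)
1/(d(J(Y)) + c) = 1/((1/268)/12 + 23017) = 1/((1/268)*(1/12) + 23017) = 1/(1/3216 + 23017) = 1/(74022673/3216) = 3216/74022673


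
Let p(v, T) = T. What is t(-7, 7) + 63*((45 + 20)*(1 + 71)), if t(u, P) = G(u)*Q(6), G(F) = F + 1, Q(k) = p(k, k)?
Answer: 294804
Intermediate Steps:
Q(k) = k
G(F) = 1 + F
t(u, P) = 6 + 6*u (t(u, P) = (1 + u)*6 = 6 + 6*u)
t(-7, 7) + 63*((45 + 20)*(1 + 71)) = (6 + 6*(-7)) + 63*((45 + 20)*(1 + 71)) = (6 - 42) + 63*(65*72) = -36 + 63*4680 = -36 + 294840 = 294804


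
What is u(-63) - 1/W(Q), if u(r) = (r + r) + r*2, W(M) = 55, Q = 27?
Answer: -13861/55 ≈ -252.02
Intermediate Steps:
u(r) = 4*r (u(r) = 2*r + 2*r = 4*r)
u(-63) - 1/W(Q) = 4*(-63) - 1/55 = -252 - 1*1/55 = -252 - 1/55 = -13861/55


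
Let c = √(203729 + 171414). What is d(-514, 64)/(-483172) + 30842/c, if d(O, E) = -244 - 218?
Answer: 231/241586 + 30842*√375143/375143 ≈ 50.356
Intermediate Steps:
d(O, E) = -462
c = √375143 ≈ 612.49
d(-514, 64)/(-483172) + 30842/c = -462/(-483172) + 30842/(√375143) = -462*(-1/483172) + 30842*(√375143/375143) = 231/241586 + 30842*√375143/375143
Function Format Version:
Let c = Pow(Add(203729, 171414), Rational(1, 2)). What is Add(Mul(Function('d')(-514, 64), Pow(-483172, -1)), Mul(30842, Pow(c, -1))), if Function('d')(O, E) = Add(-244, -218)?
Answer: Add(Rational(231, 241586), Mul(Rational(30842, 375143), Pow(375143, Rational(1, 2)))) ≈ 50.356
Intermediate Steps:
Function('d')(O, E) = -462
c = Pow(375143, Rational(1, 2)) ≈ 612.49
Add(Mul(Function('d')(-514, 64), Pow(-483172, -1)), Mul(30842, Pow(c, -1))) = Add(Mul(-462, Pow(-483172, -1)), Mul(30842, Pow(Pow(375143, Rational(1, 2)), -1))) = Add(Mul(-462, Rational(-1, 483172)), Mul(30842, Mul(Rational(1, 375143), Pow(375143, Rational(1, 2))))) = Add(Rational(231, 241586), Mul(Rational(30842, 375143), Pow(375143, Rational(1, 2))))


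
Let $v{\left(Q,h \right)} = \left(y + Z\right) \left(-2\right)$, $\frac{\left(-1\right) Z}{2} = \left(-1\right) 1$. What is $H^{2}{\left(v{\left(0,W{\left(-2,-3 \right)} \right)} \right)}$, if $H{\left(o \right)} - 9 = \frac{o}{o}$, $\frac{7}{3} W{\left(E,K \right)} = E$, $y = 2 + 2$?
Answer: $100$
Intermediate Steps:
$Z = 2$ ($Z = - 2 \left(\left(-1\right) 1\right) = \left(-2\right) \left(-1\right) = 2$)
$y = 4$
$W{\left(E,K \right)} = \frac{3 E}{7}$
$v{\left(Q,h \right)} = -12$ ($v{\left(Q,h \right)} = \left(4 + 2\right) \left(-2\right) = 6 \left(-2\right) = -12$)
$H{\left(o \right)} = 10$ ($H{\left(o \right)} = 9 + \frac{o}{o} = 9 + 1 = 10$)
$H^{2}{\left(v{\left(0,W{\left(-2,-3 \right)} \right)} \right)} = 10^{2} = 100$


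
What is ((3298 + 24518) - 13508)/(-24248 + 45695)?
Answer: 14308/21447 ≈ 0.66713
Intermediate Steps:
((3298 + 24518) - 13508)/(-24248 + 45695) = (27816 - 13508)/21447 = 14308*(1/21447) = 14308/21447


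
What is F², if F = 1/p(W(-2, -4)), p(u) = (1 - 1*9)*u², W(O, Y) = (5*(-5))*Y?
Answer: 1/6400000000 ≈ 1.5625e-10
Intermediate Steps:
W(O, Y) = -25*Y
p(u) = -8*u² (p(u) = (1 - 9)*u² = -8*u²)
F = -1/80000 (F = 1/(-8*(-25*(-4))²) = 1/(-8*100²) = 1/(-8*10000) = 1/(-80000) = -1/80000 ≈ -1.2500e-5)
F² = (-1/80000)² = 1/6400000000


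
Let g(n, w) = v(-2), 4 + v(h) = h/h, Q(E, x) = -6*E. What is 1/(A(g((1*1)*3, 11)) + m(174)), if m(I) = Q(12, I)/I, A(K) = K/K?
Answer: 29/17 ≈ 1.7059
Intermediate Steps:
v(h) = -3 (v(h) = -4 + h/h = -4 + 1 = -3)
g(n, w) = -3
A(K) = 1
m(I) = -72/I (m(I) = (-6*12)/I = -72/I)
1/(A(g((1*1)*3, 11)) + m(174)) = 1/(1 - 72/174) = 1/(1 - 72*1/174) = 1/(1 - 12/29) = 1/(17/29) = 29/17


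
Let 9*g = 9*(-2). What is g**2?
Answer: 4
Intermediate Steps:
g = -2 (g = (9*(-2))/9 = (1/9)*(-18) = -2)
g**2 = (-2)**2 = 4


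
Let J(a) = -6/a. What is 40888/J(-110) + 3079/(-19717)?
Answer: 44340369043/59151 ≈ 7.4961e+5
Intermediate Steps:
40888/J(-110) + 3079/(-19717) = 40888/((-6/(-110))) + 3079/(-19717) = 40888/((-6*(-1/110))) + 3079*(-1/19717) = 40888/(3/55) - 3079/19717 = 40888*(55/3) - 3079/19717 = 2248840/3 - 3079/19717 = 44340369043/59151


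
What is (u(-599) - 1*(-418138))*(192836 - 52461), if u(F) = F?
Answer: 58612037125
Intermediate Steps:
(u(-599) - 1*(-418138))*(192836 - 52461) = (-599 - 1*(-418138))*(192836 - 52461) = (-599 + 418138)*140375 = 417539*140375 = 58612037125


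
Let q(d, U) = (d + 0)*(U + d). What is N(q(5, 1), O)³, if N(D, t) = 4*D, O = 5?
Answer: 1728000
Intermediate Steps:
q(d, U) = d*(U + d)
N(q(5, 1), O)³ = (4*(5*(1 + 5)))³ = (4*(5*6))³ = (4*30)³ = 120³ = 1728000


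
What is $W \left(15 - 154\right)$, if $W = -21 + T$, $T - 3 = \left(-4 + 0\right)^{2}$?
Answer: $278$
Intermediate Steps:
$T = 19$ ($T = 3 + \left(-4 + 0\right)^{2} = 3 + \left(-4\right)^{2} = 3 + 16 = 19$)
$W = -2$ ($W = -21 + 19 = -2$)
$W \left(15 - 154\right) = - 2 \left(15 - 154\right) = \left(-2\right) \left(-139\right) = 278$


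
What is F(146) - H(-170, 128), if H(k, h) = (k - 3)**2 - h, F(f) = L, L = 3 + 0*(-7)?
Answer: -29798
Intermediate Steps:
L = 3 (L = 3 + 0 = 3)
F(f) = 3
H(k, h) = (-3 + k)**2 - h
F(146) - H(-170, 128) = 3 - ((-3 - 170)**2 - 1*128) = 3 - ((-173)**2 - 128) = 3 - (29929 - 128) = 3 - 1*29801 = 3 - 29801 = -29798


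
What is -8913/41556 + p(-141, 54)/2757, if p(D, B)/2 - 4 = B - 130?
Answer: -3395245/12729988 ≈ -0.26671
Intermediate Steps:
p(D, B) = -252 + 2*B (p(D, B) = 8 + 2*(B - 130) = 8 + 2*(-130 + B) = 8 + (-260 + 2*B) = -252 + 2*B)
-8913/41556 + p(-141, 54)/2757 = -8913/41556 + (-252 + 2*54)/2757 = -8913*1/41556 + (-252 + 108)*(1/2757) = -2971/13852 - 144*1/2757 = -2971/13852 - 48/919 = -3395245/12729988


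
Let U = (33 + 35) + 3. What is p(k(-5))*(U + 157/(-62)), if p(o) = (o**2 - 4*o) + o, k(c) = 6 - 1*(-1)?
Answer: 59430/31 ≈ 1917.1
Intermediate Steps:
k(c) = 7 (k(c) = 6 + 1 = 7)
p(o) = o**2 - 3*o
U = 71 (U = 68 + 3 = 71)
p(k(-5))*(U + 157/(-62)) = (7*(-3 + 7))*(71 + 157/(-62)) = (7*4)*(71 + 157*(-1/62)) = 28*(71 - 157/62) = 28*(4245/62) = 59430/31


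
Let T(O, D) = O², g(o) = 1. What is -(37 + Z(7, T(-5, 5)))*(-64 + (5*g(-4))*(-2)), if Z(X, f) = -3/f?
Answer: 68228/25 ≈ 2729.1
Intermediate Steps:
-(37 + Z(7, T(-5, 5)))*(-64 + (5*g(-4))*(-2)) = -(37 - 3/((-5)²))*(-64 + (5*1)*(-2)) = -(37 - 3/25)*(-64 + 5*(-2)) = -(37 - 3*1/25)*(-64 - 10) = -(37 - 3/25)*(-74) = -922*(-74)/25 = -1*(-68228/25) = 68228/25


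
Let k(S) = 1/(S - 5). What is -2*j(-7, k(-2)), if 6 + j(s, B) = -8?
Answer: 28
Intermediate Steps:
k(S) = 1/(-5 + S)
j(s, B) = -14 (j(s, B) = -6 - 8 = -14)
-2*j(-7, k(-2)) = -2*(-14) = 28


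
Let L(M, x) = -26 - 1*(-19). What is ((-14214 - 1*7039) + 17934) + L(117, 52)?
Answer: -3326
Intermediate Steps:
L(M, x) = -7 (L(M, x) = -26 + 19 = -7)
((-14214 - 1*7039) + 17934) + L(117, 52) = ((-14214 - 1*7039) + 17934) - 7 = ((-14214 - 7039) + 17934) - 7 = (-21253 + 17934) - 7 = -3319 - 7 = -3326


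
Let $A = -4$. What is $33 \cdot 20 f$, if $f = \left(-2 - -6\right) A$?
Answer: $-10560$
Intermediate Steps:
$f = -16$ ($f = \left(-2 - -6\right) \left(-4\right) = \left(-2 + 6\right) \left(-4\right) = 4 \left(-4\right) = -16$)
$33 \cdot 20 f = 33 \cdot 20 \left(-16\right) = 660 \left(-16\right) = -10560$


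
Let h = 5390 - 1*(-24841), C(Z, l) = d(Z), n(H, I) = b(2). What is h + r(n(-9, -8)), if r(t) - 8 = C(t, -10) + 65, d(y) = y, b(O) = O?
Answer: 30306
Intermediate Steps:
n(H, I) = 2
C(Z, l) = Z
h = 30231 (h = 5390 + 24841 = 30231)
r(t) = 73 + t (r(t) = 8 + (t + 65) = 8 + (65 + t) = 73 + t)
h + r(n(-9, -8)) = 30231 + (73 + 2) = 30231 + 75 = 30306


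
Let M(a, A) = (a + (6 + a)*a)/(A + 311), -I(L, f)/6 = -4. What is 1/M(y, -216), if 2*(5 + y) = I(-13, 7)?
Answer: 95/98 ≈ 0.96939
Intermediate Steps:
I(L, f) = 24 (I(L, f) = -6*(-4) = 24)
y = 7 (y = -5 + (½)*24 = -5 + 12 = 7)
M(a, A) = (a + a*(6 + a))/(311 + A)
1/M(y, -216) = 1/(7*(7 + 7)/(311 - 216)) = 1/(7*14/95) = 1/(7*(1/95)*14) = 1/(98/95) = 95/98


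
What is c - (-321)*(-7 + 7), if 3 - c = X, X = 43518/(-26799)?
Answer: 41305/8933 ≈ 4.6239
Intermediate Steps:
X = -14506/8933 (X = 43518*(-1/26799) = -14506/8933 ≈ -1.6239)
c = 41305/8933 (c = 3 - 1*(-14506/8933) = 3 + 14506/8933 = 41305/8933 ≈ 4.6239)
c - (-321)*(-7 + 7) = 41305/8933 - (-321)*(-7 + 7) = 41305/8933 - (-321)*0 = 41305/8933 - 107*0 = 41305/8933 + 0 = 41305/8933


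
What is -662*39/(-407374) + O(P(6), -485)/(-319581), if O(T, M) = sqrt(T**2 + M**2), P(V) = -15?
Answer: 12909/203687 - 5*sqrt(9418)/319581 ≈ 0.061858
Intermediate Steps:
O(T, M) = sqrt(M**2 + T**2)
-662*39/(-407374) + O(P(6), -485)/(-319581) = -662*39/(-407374) + sqrt((-485)**2 + (-15)**2)/(-319581) = -25818*(-1/407374) + sqrt(235225 + 225)*(-1/319581) = 12909/203687 + sqrt(235450)*(-1/319581) = 12909/203687 + (5*sqrt(9418))*(-1/319581) = 12909/203687 - 5*sqrt(9418)/319581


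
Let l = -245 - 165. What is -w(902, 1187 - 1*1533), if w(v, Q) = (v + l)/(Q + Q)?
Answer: 123/173 ≈ 0.71098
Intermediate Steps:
l = -410
w(v, Q) = (-410 + v)/(2*Q) (w(v, Q) = (v - 410)/(Q + Q) = (-410 + v)/((2*Q)) = (-410 + v)*(1/(2*Q)) = (-410 + v)/(2*Q))
-w(902, 1187 - 1*1533) = -(-410 + 902)/(2*(1187 - 1*1533)) = -492/(2*(1187 - 1533)) = -492/(2*(-346)) = -(-1)*492/(2*346) = -1*(-123/173) = 123/173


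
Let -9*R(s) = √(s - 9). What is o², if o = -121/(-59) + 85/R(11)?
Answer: 2037197507/6962 - 92565*√2/59 ≈ 2.9040e+5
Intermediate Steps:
R(s) = -√(-9 + s)/9 (R(s) = -√(s - 9)/9 = -√(-9 + s)/9)
o = 121/59 - 765*√2/2 (o = -121/(-59) + 85/((-√(-9 + 11)/9)) = -121*(-1/59) + 85/((-√2/9)) = 121/59 + 85*(-9*√2/2) = 121/59 - 765*√2/2 ≈ -538.89)
o² = (121/59 - 765*√2/2)²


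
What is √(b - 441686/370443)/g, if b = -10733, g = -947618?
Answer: -I*√1473031917887415/351038454774 ≈ -0.00010933*I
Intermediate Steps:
√(b - 441686/370443)/g = √(-10733 - 441686/370443)/(-947618) = √(-10733 - 441686*1/370443)*(-1/947618) = √(-10733 - 441686/370443)*(-1/947618) = √(-3976406405/370443)*(-1/947618) = (I*√1473031917887415/370443)*(-1/947618) = -I*√1473031917887415/351038454774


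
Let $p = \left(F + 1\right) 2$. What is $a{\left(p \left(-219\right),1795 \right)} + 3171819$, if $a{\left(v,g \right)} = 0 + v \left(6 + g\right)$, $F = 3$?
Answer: $16467$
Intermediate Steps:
$p = 8$ ($p = \left(3 + 1\right) 2 = 4 \cdot 2 = 8$)
$a{\left(v,g \right)} = v \left(6 + g\right)$
$a{\left(p \left(-219\right),1795 \right)} + 3171819 = 8 \left(-219\right) \left(6 + 1795\right) + 3171819 = \left(-1752\right) 1801 + 3171819 = -3155352 + 3171819 = 16467$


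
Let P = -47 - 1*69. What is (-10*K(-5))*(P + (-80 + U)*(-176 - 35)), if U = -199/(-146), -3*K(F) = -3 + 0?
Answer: -12027775/73 ≈ -1.6476e+5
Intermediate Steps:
K(F) = 1 (K(F) = -(-3 + 0)/3 = -⅓*(-3) = 1)
P = -116 (P = -47 - 69 = -116)
U = 199/146 (U = -199*(-1/146) = 199/146 ≈ 1.3630)
(-10*K(-5))*(P + (-80 + U)*(-176 - 35)) = (-10*1)*(-116 + (-80 + 199/146)*(-176 - 35)) = -10*(-116 - 11481/146*(-211)) = -10*(-116 + 2422491/146) = -10*2405555/146 = -12027775/73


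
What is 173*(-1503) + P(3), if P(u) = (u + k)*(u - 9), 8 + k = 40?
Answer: -260229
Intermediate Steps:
k = 32 (k = -8 + 40 = 32)
P(u) = (-9 + u)*(32 + u) (P(u) = (u + 32)*(u - 9) = (32 + u)*(-9 + u) = (-9 + u)*(32 + u))
173*(-1503) + P(3) = 173*(-1503) + (-288 + 3² + 23*3) = -260019 + (-288 + 9 + 69) = -260019 - 210 = -260229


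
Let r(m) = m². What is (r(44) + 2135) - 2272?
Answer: 1799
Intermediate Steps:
(r(44) + 2135) - 2272 = (44² + 2135) - 2272 = (1936 + 2135) - 2272 = 4071 - 2272 = 1799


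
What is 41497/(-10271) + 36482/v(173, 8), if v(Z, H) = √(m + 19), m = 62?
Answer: 374333149/92439 ≈ 4049.5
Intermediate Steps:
v(Z, H) = 9 (v(Z, H) = √(62 + 19) = √81 = 9)
41497/(-10271) + 36482/v(173, 8) = 41497/(-10271) + 36482/9 = 41497*(-1/10271) + 36482*(⅑) = -41497/10271 + 36482/9 = 374333149/92439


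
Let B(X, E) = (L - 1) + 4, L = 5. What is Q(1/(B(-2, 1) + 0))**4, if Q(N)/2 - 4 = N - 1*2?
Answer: 83521/256 ≈ 326.25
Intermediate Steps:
B(X, E) = 8 (B(X, E) = (5 - 1) + 4 = 4 + 4 = 8)
Q(N) = 4 + 2*N (Q(N) = 8 + 2*(N - 1*2) = 8 + 2*(N - 2) = 8 + 2*(-2 + N) = 8 + (-4 + 2*N) = 4 + 2*N)
Q(1/(B(-2, 1) + 0))**4 = (4 + 2/(8 + 0))**4 = (4 + 2/8)**4 = (4 + 2*(1/8))**4 = (4 + 1/4)**4 = (17/4)**4 = 83521/256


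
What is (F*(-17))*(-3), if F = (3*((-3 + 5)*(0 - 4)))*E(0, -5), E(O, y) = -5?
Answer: 6120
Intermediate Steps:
F = 120 (F = (3*((-3 + 5)*(0 - 4)))*(-5) = (3*(2*(-4)))*(-5) = (3*(-8))*(-5) = -24*(-5) = 120)
(F*(-17))*(-3) = (120*(-17))*(-3) = -2040*(-3) = 6120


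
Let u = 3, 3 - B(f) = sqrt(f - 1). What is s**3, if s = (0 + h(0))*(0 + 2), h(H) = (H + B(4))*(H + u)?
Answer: 11664 - 6480*sqrt(3) ≈ 440.31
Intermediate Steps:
B(f) = 3 - sqrt(-1 + f) (B(f) = 3 - sqrt(f - 1) = 3 - sqrt(-1 + f))
h(H) = (3 + H)*(3 + H - sqrt(3)) (h(H) = (H + (3 - sqrt(-1 + 4)))*(H + 3) = (H + (3 - sqrt(3)))*(3 + H) = (3 + H - sqrt(3))*(3 + H) = (3 + H)*(3 + H - sqrt(3)))
s = 18 - 6*sqrt(3) (s = (0 + (9 + 0**2 - 3*sqrt(3) + 6*0 - 1*0*sqrt(3)))*(0 + 2) = (0 + (9 + 0 - 3*sqrt(3) + 0 + 0))*2 = (0 + (9 - 3*sqrt(3)))*2 = (9 - 3*sqrt(3))*2 = 18 - 6*sqrt(3) ≈ 7.6077)
s**3 = (18 - 6*sqrt(3))**3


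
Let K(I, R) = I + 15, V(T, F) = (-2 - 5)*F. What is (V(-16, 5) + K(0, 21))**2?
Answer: 400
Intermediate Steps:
V(T, F) = -7*F
K(I, R) = 15 + I
(V(-16, 5) + K(0, 21))**2 = (-7*5 + (15 + 0))**2 = (-35 + 15)**2 = (-20)**2 = 400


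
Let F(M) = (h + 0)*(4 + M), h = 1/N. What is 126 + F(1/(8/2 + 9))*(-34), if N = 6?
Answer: 4013/39 ≈ 102.90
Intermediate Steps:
h = ⅙ (h = 1/6 = ⅙ ≈ 0.16667)
F(M) = ⅔ + M/6 (F(M) = (⅙ + 0)*(4 + M) = (4 + M)/6 = ⅔ + M/6)
126 + F(1/(8/2 + 9))*(-34) = 126 + (⅔ + 1/(6*(8/2 + 9)))*(-34) = 126 + (⅔ + 1/(6*(8*(½) + 9)))*(-34) = 126 + (⅔ + 1/(6*(4 + 9)))*(-34) = 126 + (⅔ + (⅙)/13)*(-34) = 126 + (⅔ + (⅙)*(1/13))*(-34) = 126 + (⅔ + 1/78)*(-34) = 126 + (53/78)*(-34) = 126 - 901/39 = 4013/39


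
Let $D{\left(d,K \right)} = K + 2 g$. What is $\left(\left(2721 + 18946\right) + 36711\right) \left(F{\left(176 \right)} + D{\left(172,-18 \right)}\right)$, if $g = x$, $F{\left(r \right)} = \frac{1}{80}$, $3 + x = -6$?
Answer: $- \frac{84035131}{40} \approx -2.1009 \cdot 10^{6}$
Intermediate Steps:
$x = -9$ ($x = -3 - 6 = -9$)
$F{\left(r \right)} = \frac{1}{80}$
$g = -9$
$D{\left(d,K \right)} = -18 + K$ ($D{\left(d,K \right)} = K + 2 \left(-9\right) = K - 18 = -18 + K$)
$\left(\left(2721 + 18946\right) + 36711\right) \left(F{\left(176 \right)} + D{\left(172,-18 \right)}\right) = \left(\left(2721 + 18946\right) + 36711\right) \left(\frac{1}{80} - 36\right) = \left(21667 + 36711\right) \left(\frac{1}{80} - 36\right) = 58378 \left(- \frac{2879}{80}\right) = - \frac{84035131}{40}$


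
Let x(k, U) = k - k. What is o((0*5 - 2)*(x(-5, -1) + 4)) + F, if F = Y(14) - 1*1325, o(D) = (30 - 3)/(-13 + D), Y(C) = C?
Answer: -9186/7 ≈ -1312.3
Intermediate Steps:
x(k, U) = 0
o(D) = 27/(-13 + D)
F = -1311 (F = 14 - 1*1325 = 14 - 1325 = -1311)
o((0*5 - 2)*(x(-5, -1) + 4)) + F = 27/(-13 + (0*5 - 2)*(0 + 4)) - 1311 = 27/(-13 + (0 - 2)*4) - 1311 = 27/(-13 - 2*4) - 1311 = 27/(-13 - 8) - 1311 = 27/(-21) - 1311 = 27*(-1/21) - 1311 = -9/7 - 1311 = -9186/7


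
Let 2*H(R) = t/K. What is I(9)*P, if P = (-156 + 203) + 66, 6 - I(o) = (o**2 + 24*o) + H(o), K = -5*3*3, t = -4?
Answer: -1479961/45 ≈ -32888.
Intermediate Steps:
K = -45 (K = -15*3 = -45)
H(R) = 2/45 (H(R) = (-4/(-45))/2 = (-4*(-1/45))/2 = (1/2)*(4/45) = 2/45)
I(o) = 268/45 - o**2 - 24*o (I(o) = 6 - ((o**2 + 24*o) + 2/45) = 6 - (2/45 + o**2 + 24*o) = 6 + (-2/45 - o**2 - 24*o) = 268/45 - o**2 - 24*o)
P = 113 (P = 47 + 66 = 113)
I(9)*P = (268/45 - 1*9**2 - 24*9)*113 = (268/45 - 1*81 - 216)*113 = (268/45 - 81 - 216)*113 = -13097/45*113 = -1479961/45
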